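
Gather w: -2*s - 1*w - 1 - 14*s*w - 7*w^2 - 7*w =-2*s - 7*w^2 + w*(-14*s - 8) - 1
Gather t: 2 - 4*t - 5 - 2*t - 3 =-6*t - 6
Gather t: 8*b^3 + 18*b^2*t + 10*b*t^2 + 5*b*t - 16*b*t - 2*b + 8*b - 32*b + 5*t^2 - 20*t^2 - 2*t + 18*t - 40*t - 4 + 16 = 8*b^3 - 26*b + t^2*(10*b - 15) + t*(18*b^2 - 11*b - 24) + 12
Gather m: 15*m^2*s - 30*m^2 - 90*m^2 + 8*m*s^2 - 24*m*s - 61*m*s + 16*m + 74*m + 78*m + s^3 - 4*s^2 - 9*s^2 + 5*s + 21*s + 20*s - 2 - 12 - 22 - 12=m^2*(15*s - 120) + m*(8*s^2 - 85*s + 168) + s^3 - 13*s^2 + 46*s - 48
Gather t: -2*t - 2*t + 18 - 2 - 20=-4*t - 4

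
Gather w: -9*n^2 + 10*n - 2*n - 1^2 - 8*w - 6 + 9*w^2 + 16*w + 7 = -9*n^2 + 8*n + 9*w^2 + 8*w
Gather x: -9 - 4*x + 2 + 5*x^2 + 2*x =5*x^2 - 2*x - 7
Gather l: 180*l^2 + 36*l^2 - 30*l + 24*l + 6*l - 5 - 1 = 216*l^2 - 6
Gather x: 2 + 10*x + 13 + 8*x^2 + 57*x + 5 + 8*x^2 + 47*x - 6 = 16*x^2 + 114*x + 14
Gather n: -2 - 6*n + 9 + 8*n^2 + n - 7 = 8*n^2 - 5*n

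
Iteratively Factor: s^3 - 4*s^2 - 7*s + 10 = (s - 5)*(s^2 + s - 2) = (s - 5)*(s - 1)*(s + 2)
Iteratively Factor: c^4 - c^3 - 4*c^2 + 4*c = (c)*(c^3 - c^2 - 4*c + 4) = c*(c - 2)*(c^2 + c - 2) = c*(c - 2)*(c + 2)*(c - 1)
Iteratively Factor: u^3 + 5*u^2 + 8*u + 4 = (u + 2)*(u^2 + 3*u + 2) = (u + 1)*(u + 2)*(u + 2)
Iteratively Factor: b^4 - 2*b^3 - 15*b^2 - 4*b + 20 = (b + 2)*(b^3 - 4*b^2 - 7*b + 10) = (b + 2)^2*(b^2 - 6*b + 5) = (b - 5)*(b + 2)^2*(b - 1)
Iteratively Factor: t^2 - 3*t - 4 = (t - 4)*(t + 1)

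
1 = 1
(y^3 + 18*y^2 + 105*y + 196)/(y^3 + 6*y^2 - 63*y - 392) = (y + 4)/(y - 8)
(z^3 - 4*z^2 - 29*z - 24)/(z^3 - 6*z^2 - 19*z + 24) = (z + 1)/(z - 1)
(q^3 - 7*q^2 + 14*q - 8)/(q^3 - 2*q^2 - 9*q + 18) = (q^2 - 5*q + 4)/(q^2 - 9)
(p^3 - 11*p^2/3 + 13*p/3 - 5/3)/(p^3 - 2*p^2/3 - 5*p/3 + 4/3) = (3*p - 5)/(3*p + 4)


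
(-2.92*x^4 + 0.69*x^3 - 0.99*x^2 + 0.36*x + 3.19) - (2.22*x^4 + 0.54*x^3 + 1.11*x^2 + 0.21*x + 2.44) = -5.14*x^4 + 0.15*x^3 - 2.1*x^2 + 0.15*x + 0.75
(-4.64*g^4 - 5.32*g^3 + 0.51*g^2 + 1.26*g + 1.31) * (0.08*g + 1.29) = -0.3712*g^5 - 6.4112*g^4 - 6.822*g^3 + 0.7587*g^2 + 1.7302*g + 1.6899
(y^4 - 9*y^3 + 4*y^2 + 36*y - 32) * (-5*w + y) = -5*w*y^4 + 45*w*y^3 - 20*w*y^2 - 180*w*y + 160*w + y^5 - 9*y^4 + 4*y^3 + 36*y^2 - 32*y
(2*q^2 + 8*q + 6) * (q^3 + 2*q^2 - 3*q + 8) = 2*q^5 + 12*q^4 + 16*q^3 + 4*q^2 + 46*q + 48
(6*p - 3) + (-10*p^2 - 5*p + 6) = -10*p^2 + p + 3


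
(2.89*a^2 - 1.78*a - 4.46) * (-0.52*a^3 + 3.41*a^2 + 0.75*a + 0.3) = -1.5028*a^5 + 10.7805*a^4 - 1.5831*a^3 - 15.6766*a^2 - 3.879*a - 1.338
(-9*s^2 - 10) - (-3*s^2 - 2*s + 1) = -6*s^2 + 2*s - 11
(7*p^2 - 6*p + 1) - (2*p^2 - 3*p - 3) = 5*p^2 - 3*p + 4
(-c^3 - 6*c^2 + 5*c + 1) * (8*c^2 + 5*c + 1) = -8*c^5 - 53*c^4 + 9*c^3 + 27*c^2 + 10*c + 1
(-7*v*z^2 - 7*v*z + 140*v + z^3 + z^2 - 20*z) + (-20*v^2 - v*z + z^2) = -20*v^2 - 7*v*z^2 - 8*v*z + 140*v + z^3 + 2*z^2 - 20*z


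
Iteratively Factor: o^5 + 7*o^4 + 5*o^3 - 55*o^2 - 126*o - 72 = (o + 3)*(o^4 + 4*o^3 - 7*o^2 - 34*o - 24) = (o - 3)*(o + 3)*(o^3 + 7*o^2 + 14*o + 8) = (o - 3)*(o + 1)*(o + 3)*(o^2 + 6*o + 8) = (o - 3)*(o + 1)*(o + 2)*(o + 3)*(o + 4)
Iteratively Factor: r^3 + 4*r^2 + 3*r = (r + 3)*(r^2 + r) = (r + 1)*(r + 3)*(r)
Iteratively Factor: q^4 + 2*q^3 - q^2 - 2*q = (q + 2)*(q^3 - q) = (q + 1)*(q + 2)*(q^2 - q) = (q - 1)*(q + 1)*(q + 2)*(q)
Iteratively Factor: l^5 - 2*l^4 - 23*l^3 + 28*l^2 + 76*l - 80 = (l + 4)*(l^4 - 6*l^3 + l^2 + 24*l - 20) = (l + 2)*(l + 4)*(l^3 - 8*l^2 + 17*l - 10) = (l - 5)*(l + 2)*(l + 4)*(l^2 - 3*l + 2) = (l - 5)*(l - 1)*(l + 2)*(l + 4)*(l - 2)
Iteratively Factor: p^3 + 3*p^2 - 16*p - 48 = (p + 4)*(p^2 - p - 12) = (p + 3)*(p + 4)*(p - 4)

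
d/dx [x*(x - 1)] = 2*x - 1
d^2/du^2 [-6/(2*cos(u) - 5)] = 12*(5*cos(u) + cos(2*u) - 3)/(2*cos(u) - 5)^3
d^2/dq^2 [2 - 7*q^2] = -14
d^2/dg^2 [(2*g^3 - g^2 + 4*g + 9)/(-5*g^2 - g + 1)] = 6*(-39*g^3 - 218*g^2 - 67*g - 19)/(125*g^6 + 75*g^5 - 60*g^4 - 29*g^3 + 12*g^2 + 3*g - 1)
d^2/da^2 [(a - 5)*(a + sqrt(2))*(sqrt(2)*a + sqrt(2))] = 2*sqrt(2)*(3*a - 4 + sqrt(2))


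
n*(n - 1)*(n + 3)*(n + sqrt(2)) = n^4 + sqrt(2)*n^3 + 2*n^3 - 3*n^2 + 2*sqrt(2)*n^2 - 3*sqrt(2)*n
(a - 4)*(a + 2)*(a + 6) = a^3 + 4*a^2 - 20*a - 48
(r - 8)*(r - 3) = r^2 - 11*r + 24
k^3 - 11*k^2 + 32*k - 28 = (k - 7)*(k - 2)^2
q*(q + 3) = q^2 + 3*q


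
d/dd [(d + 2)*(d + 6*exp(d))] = d + (d + 2)*(6*exp(d) + 1) + 6*exp(d)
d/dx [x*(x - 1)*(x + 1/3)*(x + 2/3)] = 4*x^3 - 14*x/9 - 2/9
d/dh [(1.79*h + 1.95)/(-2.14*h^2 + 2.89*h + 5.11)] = (3.8306*h^2 + 8.346*h + 3.5114)/(4.5796*h^4 - 12.3692*h^3 - 13.5187*h^2 + 29.5358*h + 26.1121)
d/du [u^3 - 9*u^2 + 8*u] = 3*u^2 - 18*u + 8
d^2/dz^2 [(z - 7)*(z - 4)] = 2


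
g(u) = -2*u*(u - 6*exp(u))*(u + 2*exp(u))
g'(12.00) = 15893692019481.75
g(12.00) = 7629054663458.63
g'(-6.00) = -215.53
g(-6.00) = 432.71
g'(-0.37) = -1.18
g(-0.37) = -3.38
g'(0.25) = 64.76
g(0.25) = 10.50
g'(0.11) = 38.49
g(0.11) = 3.40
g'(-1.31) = -15.08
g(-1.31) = 5.91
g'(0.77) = 317.65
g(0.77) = 95.53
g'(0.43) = 117.23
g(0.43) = 26.50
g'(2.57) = 26344.70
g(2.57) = 11186.19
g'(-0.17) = 9.00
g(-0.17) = -2.70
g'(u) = -2*u*(1 - 6*exp(u))*(u + 2*exp(u)) - 2*u*(u - 6*exp(u))*(2*exp(u) + 1) - 2*(u - 6*exp(u))*(u + 2*exp(u))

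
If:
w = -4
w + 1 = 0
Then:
No Solution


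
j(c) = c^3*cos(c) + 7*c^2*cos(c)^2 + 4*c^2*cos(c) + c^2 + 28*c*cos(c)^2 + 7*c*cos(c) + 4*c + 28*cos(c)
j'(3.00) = 46.46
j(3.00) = 54.19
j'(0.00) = 39.00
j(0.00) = 28.00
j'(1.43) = -52.48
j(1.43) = 15.73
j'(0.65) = -1.74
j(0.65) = 43.91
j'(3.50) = -58.74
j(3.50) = 52.19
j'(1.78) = -24.77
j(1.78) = 1.19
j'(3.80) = -99.95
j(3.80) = 27.17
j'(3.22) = 3.81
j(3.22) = 59.97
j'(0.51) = 12.43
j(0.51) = 43.14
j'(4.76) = 306.37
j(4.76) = 54.72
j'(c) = -c^3*sin(c) - 14*c^2*sin(c)*cos(c) - 4*c^2*sin(c) + 3*c^2*cos(c) - 56*c*sin(c)*cos(c) - 7*c*sin(c) + 14*c*cos(c)^2 + 8*c*cos(c) + 2*c - 28*sin(c) + 28*cos(c)^2 + 7*cos(c) + 4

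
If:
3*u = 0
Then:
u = 0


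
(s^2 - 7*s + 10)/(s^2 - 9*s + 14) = (s - 5)/(s - 7)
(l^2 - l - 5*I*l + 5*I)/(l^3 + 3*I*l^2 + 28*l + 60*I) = (l - 1)/(l^2 + 8*I*l - 12)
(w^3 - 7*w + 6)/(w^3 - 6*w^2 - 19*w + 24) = (w - 2)/(w - 8)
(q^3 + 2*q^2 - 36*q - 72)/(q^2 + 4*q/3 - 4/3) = 3*(q^2 - 36)/(3*q - 2)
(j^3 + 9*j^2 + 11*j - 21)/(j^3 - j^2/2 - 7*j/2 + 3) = 2*(j^2 + 10*j + 21)/(2*j^2 + j - 6)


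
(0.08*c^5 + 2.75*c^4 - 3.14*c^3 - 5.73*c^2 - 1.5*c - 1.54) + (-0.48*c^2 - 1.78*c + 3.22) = 0.08*c^5 + 2.75*c^4 - 3.14*c^3 - 6.21*c^2 - 3.28*c + 1.68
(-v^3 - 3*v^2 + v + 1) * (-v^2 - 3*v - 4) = v^5 + 6*v^4 + 12*v^3 + 8*v^2 - 7*v - 4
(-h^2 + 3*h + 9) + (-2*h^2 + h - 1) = -3*h^2 + 4*h + 8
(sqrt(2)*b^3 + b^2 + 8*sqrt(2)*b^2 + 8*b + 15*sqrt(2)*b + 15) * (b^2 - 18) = sqrt(2)*b^5 + b^4 + 8*sqrt(2)*b^4 - 3*sqrt(2)*b^3 + 8*b^3 - 144*sqrt(2)*b^2 - 3*b^2 - 270*sqrt(2)*b - 144*b - 270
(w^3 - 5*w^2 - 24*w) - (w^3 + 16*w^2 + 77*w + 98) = -21*w^2 - 101*w - 98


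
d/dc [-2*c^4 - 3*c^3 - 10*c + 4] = -8*c^3 - 9*c^2 - 10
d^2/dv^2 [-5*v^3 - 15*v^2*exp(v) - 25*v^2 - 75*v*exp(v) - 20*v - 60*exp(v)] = -15*v^2*exp(v) - 135*v*exp(v) - 30*v - 240*exp(v) - 50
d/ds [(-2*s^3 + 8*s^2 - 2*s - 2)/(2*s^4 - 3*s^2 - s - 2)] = 2*((3*s^2 - 8*s + 1)*(-2*s^4 + 3*s^2 + s + 2) - (-8*s^3 + 6*s + 1)*(s^3 - 4*s^2 + s + 1))/(-2*s^4 + 3*s^2 + s + 2)^2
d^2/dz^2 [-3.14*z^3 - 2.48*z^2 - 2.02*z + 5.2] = -18.84*z - 4.96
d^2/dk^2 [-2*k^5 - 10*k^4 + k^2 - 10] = -40*k^3 - 120*k^2 + 2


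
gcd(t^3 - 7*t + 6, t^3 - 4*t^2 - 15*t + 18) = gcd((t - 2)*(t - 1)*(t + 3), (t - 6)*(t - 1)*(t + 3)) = t^2 + 2*t - 3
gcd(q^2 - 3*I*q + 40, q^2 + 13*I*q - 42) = 1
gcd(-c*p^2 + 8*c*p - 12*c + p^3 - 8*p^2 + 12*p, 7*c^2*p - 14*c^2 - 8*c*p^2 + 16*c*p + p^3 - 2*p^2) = -c*p + 2*c + p^2 - 2*p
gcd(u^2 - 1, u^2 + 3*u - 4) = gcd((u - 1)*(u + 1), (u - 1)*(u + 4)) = u - 1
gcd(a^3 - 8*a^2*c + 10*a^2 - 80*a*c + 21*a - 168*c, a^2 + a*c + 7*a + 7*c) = a + 7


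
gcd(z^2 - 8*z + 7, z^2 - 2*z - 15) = 1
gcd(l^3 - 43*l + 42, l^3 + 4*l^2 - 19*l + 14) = l^2 + 6*l - 7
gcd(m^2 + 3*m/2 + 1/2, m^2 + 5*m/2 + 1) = m + 1/2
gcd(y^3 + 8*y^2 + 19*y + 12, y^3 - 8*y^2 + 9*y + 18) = y + 1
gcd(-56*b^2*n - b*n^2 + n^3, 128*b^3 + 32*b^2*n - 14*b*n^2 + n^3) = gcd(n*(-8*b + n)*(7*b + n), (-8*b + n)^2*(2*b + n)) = 8*b - n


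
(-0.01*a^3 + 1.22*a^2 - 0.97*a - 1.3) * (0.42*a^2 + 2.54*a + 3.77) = -0.0042*a^5 + 0.487*a^4 + 2.6537*a^3 + 1.5896*a^2 - 6.9589*a - 4.901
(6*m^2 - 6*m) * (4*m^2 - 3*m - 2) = 24*m^4 - 42*m^3 + 6*m^2 + 12*m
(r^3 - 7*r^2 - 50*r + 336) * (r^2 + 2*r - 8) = r^5 - 5*r^4 - 72*r^3 + 292*r^2 + 1072*r - 2688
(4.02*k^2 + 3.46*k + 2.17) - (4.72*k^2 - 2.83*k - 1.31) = -0.7*k^2 + 6.29*k + 3.48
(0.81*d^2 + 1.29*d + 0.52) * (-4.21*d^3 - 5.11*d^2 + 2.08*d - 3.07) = -3.4101*d^5 - 9.57*d^4 - 7.0963*d^3 - 2.4607*d^2 - 2.8787*d - 1.5964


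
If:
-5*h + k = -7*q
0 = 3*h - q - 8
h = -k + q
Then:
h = 32/9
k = -8/9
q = 8/3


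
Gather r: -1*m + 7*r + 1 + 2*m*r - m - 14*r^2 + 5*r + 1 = -2*m - 14*r^2 + r*(2*m + 12) + 2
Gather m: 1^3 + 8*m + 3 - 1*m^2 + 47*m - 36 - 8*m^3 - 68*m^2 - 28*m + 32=-8*m^3 - 69*m^2 + 27*m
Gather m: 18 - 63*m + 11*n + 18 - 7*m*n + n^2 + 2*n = m*(-7*n - 63) + n^2 + 13*n + 36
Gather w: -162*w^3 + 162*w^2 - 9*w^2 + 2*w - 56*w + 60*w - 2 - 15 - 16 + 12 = -162*w^3 + 153*w^2 + 6*w - 21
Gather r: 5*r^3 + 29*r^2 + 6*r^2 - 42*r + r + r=5*r^3 + 35*r^2 - 40*r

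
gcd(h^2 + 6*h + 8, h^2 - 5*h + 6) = 1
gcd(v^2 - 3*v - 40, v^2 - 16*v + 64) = v - 8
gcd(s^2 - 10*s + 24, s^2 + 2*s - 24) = s - 4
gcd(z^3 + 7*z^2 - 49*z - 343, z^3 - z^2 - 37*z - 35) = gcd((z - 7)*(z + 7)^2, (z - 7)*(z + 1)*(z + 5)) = z - 7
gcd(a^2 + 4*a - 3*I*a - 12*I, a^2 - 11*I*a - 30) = 1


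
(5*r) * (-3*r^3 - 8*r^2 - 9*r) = -15*r^4 - 40*r^3 - 45*r^2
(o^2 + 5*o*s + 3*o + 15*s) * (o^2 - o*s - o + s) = o^4 + 4*o^3*s + 2*o^3 - 5*o^2*s^2 + 8*o^2*s - 3*o^2 - 10*o*s^2 - 12*o*s + 15*s^2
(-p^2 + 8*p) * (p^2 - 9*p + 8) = -p^4 + 17*p^3 - 80*p^2 + 64*p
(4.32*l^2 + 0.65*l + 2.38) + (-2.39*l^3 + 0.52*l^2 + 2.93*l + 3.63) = -2.39*l^3 + 4.84*l^2 + 3.58*l + 6.01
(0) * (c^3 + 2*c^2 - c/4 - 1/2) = 0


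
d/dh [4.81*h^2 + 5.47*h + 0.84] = 9.62*h + 5.47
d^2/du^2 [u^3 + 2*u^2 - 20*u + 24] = 6*u + 4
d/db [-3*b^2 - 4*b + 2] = -6*b - 4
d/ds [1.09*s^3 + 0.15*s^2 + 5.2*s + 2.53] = 3.27*s^2 + 0.3*s + 5.2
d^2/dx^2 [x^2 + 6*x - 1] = 2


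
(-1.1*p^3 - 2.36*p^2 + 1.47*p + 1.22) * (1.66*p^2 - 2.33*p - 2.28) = -1.826*p^5 - 1.3546*p^4 + 10.447*p^3 + 3.9809*p^2 - 6.1942*p - 2.7816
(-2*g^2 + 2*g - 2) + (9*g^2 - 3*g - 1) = 7*g^2 - g - 3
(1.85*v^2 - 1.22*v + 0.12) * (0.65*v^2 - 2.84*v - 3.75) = 1.2025*v^4 - 6.047*v^3 - 3.3947*v^2 + 4.2342*v - 0.45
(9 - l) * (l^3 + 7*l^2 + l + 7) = -l^4 + 2*l^3 + 62*l^2 + 2*l + 63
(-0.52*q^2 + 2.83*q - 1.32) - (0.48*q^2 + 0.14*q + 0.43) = -1.0*q^2 + 2.69*q - 1.75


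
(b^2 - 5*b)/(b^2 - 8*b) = (b - 5)/(b - 8)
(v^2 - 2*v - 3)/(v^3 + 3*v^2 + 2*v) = (v - 3)/(v*(v + 2))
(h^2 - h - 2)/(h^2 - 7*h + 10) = (h + 1)/(h - 5)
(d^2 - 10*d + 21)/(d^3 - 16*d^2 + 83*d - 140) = (d - 3)/(d^2 - 9*d + 20)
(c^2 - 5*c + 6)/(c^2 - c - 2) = (c - 3)/(c + 1)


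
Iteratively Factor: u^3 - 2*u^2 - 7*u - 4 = (u + 1)*(u^2 - 3*u - 4) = (u - 4)*(u + 1)*(u + 1)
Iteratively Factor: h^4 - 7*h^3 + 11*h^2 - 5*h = (h)*(h^3 - 7*h^2 + 11*h - 5) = h*(h - 1)*(h^2 - 6*h + 5) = h*(h - 5)*(h - 1)*(h - 1)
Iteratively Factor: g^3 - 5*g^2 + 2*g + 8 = (g + 1)*(g^2 - 6*g + 8) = (g - 4)*(g + 1)*(g - 2)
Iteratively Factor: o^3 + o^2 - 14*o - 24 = (o + 2)*(o^2 - o - 12) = (o - 4)*(o + 2)*(o + 3)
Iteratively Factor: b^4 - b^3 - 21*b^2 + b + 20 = (b - 5)*(b^3 + 4*b^2 - b - 4) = (b - 5)*(b - 1)*(b^2 + 5*b + 4) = (b - 5)*(b - 1)*(b + 1)*(b + 4)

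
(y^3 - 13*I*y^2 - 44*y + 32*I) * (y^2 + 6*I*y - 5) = y^5 - 7*I*y^4 + 29*y^3 - 167*I*y^2 + 28*y - 160*I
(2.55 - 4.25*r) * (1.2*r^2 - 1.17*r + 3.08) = -5.1*r^3 + 8.0325*r^2 - 16.0735*r + 7.854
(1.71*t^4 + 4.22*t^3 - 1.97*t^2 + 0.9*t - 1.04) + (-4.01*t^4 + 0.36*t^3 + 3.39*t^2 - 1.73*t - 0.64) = -2.3*t^4 + 4.58*t^3 + 1.42*t^2 - 0.83*t - 1.68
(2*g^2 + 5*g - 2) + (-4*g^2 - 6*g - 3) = -2*g^2 - g - 5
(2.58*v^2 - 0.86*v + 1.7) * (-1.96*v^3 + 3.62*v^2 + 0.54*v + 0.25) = -5.0568*v^5 + 11.0252*v^4 - 5.052*v^3 + 6.3346*v^2 + 0.703*v + 0.425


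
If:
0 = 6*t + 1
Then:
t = -1/6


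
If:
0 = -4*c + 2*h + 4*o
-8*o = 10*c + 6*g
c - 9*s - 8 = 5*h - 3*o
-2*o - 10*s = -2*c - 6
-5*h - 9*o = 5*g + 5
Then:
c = -431/872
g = 85/872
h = -453/218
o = 475/872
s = 171/436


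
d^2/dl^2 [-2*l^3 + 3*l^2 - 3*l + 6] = 6 - 12*l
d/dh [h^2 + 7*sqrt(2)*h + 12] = 2*h + 7*sqrt(2)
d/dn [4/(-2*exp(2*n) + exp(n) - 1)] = (16*exp(n) - 4)*exp(n)/(2*exp(2*n) - exp(n) + 1)^2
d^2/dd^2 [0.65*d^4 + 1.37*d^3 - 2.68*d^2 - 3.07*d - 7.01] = 7.8*d^2 + 8.22*d - 5.36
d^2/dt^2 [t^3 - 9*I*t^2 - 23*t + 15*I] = 6*t - 18*I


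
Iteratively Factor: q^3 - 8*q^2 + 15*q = (q)*(q^2 - 8*q + 15) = q*(q - 3)*(q - 5)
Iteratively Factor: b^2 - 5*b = (b - 5)*(b)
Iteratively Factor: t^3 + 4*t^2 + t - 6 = (t - 1)*(t^2 + 5*t + 6) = (t - 1)*(t + 2)*(t + 3)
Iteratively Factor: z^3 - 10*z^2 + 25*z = (z)*(z^2 - 10*z + 25) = z*(z - 5)*(z - 5)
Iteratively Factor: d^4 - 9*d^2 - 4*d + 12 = (d + 2)*(d^3 - 2*d^2 - 5*d + 6) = (d - 3)*(d + 2)*(d^2 + d - 2) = (d - 3)*(d + 2)^2*(d - 1)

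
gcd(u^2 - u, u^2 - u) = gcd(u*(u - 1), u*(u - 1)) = u^2 - u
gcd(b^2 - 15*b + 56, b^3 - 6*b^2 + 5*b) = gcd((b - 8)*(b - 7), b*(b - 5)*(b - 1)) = 1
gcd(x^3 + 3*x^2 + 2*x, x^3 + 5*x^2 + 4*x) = x^2 + x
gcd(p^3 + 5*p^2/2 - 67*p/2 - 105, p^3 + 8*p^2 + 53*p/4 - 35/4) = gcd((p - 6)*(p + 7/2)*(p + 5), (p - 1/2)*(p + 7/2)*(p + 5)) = p^2 + 17*p/2 + 35/2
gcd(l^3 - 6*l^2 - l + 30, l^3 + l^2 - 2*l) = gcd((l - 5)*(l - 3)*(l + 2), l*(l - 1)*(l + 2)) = l + 2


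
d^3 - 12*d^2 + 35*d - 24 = (d - 8)*(d - 3)*(d - 1)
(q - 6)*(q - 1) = q^2 - 7*q + 6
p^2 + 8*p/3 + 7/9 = (p + 1/3)*(p + 7/3)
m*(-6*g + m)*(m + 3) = -6*g*m^2 - 18*g*m + m^3 + 3*m^2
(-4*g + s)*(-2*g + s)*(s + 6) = 8*g^2*s + 48*g^2 - 6*g*s^2 - 36*g*s + s^3 + 6*s^2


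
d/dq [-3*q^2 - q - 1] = -6*q - 1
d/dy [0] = 0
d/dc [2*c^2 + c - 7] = 4*c + 1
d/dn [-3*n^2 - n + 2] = -6*n - 1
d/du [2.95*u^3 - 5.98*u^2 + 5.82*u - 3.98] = 8.85*u^2 - 11.96*u + 5.82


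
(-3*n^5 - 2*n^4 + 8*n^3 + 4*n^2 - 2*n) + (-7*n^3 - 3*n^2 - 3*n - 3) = -3*n^5 - 2*n^4 + n^3 + n^2 - 5*n - 3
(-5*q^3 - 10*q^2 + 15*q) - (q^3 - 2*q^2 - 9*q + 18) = -6*q^3 - 8*q^2 + 24*q - 18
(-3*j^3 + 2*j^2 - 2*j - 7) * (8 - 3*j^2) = 9*j^5 - 6*j^4 - 18*j^3 + 37*j^2 - 16*j - 56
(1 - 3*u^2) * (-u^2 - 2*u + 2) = 3*u^4 + 6*u^3 - 7*u^2 - 2*u + 2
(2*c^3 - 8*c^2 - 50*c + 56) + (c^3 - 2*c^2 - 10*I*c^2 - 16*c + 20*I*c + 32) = 3*c^3 - 10*c^2 - 10*I*c^2 - 66*c + 20*I*c + 88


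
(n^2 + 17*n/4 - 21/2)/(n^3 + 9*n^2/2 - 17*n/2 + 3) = (4*n - 7)/(2*(2*n^2 - 3*n + 1))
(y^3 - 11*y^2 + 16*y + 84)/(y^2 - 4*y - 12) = y - 7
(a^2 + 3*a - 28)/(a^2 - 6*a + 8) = (a + 7)/(a - 2)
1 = 1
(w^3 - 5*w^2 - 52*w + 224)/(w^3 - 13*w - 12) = (w^2 - w - 56)/(w^2 + 4*w + 3)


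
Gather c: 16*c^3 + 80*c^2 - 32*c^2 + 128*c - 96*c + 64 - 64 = 16*c^3 + 48*c^2 + 32*c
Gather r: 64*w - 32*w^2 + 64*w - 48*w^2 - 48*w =-80*w^2 + 80*w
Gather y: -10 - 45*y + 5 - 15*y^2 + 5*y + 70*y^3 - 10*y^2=70*y^3 - 25*y^2 - 40*y - 5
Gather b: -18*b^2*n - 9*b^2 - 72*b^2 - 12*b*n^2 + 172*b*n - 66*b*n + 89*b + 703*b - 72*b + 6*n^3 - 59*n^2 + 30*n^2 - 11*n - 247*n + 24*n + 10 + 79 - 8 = b^2*(-18*n - 81) + b*(-12*n^2 + 106*n + 720) + 6*n^3 - 29*n^2 - 234*n + 81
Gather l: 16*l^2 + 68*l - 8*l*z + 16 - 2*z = 16*l^2 + l*(68 - 8*z) - 2*z + 16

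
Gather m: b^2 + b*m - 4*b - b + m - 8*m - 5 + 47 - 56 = b^2 - 5*b + m*(b - 7) - 14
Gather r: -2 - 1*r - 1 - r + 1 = -2*r - 2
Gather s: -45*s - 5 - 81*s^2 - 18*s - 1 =-81*s^2 - 63*s - 6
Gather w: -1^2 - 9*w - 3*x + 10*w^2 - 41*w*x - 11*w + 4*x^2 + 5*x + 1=10*w^2 + w*(-41*x - 20) + 4*x^2 + 2*x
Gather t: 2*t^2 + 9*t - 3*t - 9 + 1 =2*t^2 + 6*t - 8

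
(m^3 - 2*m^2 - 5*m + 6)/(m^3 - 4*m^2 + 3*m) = (m + 2)/m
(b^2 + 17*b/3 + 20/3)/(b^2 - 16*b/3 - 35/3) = (b + 4)/(b - 7)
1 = 1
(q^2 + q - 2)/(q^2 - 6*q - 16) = (q - 1)/(q - 8)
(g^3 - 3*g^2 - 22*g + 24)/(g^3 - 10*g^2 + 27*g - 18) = (g + 4)/(g - 3)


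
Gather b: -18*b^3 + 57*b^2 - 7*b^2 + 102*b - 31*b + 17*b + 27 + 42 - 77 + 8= -18*b^3 + 50*b^2 + 88*b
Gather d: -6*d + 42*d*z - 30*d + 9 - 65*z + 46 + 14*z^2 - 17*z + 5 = d*(42*z - 36) + 14*z^2 - 82*z + 60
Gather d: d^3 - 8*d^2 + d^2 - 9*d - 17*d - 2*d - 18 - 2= d^3 - 7*d^2 - 28*d - 20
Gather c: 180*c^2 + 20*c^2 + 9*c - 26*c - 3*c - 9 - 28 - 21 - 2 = 200*c^2 - 20*c - 60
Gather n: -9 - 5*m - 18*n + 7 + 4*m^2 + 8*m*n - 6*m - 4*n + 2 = 4*m^2 - 11*m + n*(8*m - 22)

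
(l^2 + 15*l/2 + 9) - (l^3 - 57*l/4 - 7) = -l^3 + l^2 + 87*l/4 + 16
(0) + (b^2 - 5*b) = b^2 - 5*b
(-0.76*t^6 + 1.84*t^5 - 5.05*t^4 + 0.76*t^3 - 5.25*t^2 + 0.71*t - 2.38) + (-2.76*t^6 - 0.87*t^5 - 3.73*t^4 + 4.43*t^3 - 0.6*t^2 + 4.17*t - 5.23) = -3.52*t^6 + 0.97*t^5 - 8.78*t^4 + 5.19*t^3 - 5.85*t^2 + 4.88*t - 7.61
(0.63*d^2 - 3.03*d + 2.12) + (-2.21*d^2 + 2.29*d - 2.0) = -1.58*d^2 - 0.74*d + 0.12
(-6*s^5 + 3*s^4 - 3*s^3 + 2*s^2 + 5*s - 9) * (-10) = 60*s^5 - 30*s^4 + 30*s^3 - 20*s^2 - 50*s + 90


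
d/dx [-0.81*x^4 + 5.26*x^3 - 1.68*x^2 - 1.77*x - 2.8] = -3.24*x^3 + 15.78*x^2 - 3.36*x - 1.77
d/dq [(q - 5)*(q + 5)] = 2*q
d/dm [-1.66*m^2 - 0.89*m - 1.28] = -3.32*m - 0.89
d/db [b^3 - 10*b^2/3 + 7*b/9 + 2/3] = 3*b^2 - 20*b/3 + 7/9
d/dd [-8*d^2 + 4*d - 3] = 4 - 16*d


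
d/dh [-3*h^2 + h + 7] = 1 - 6*h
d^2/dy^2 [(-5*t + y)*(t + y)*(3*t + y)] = -2*t + 6*y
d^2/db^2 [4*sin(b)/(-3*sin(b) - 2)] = 8*(-3*sin(b)^2 + 2*sin(b) + 6)/(3*sin(b) + 2)^3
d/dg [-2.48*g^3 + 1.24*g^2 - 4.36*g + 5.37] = -7.44*g^2 + 2.48*g - 4.36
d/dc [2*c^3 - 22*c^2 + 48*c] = 6*c^2 - 44*c + 48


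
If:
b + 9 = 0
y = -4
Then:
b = -9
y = -4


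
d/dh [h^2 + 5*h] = 2*h + 5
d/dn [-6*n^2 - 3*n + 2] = -12*n - 3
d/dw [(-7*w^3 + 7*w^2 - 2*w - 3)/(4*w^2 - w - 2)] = (-28*w^4 + 14*w^3 + 43*w^2 - 4*w + 1)/(16*w^4 - 8*w^3 - 15*w^2 + 4*w + 4)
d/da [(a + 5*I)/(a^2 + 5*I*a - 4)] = (-a^2 - 10*I*a + 21)/(a^4 + 10*I*a^3 - 33*a^2 - 40*I*a + 16)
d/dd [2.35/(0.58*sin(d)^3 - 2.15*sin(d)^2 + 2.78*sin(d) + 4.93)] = (-4.089*sin(d)^2 + 10.105*sin(d) - 6.533)*cos(d)/(0.58*sin(d)^3 - 2.15*sin(d)^2 + 2.78*sin(d) + 4.93)^2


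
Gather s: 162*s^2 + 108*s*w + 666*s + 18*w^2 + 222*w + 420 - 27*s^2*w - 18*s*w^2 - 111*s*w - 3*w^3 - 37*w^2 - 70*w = s^2*(162 - 27*w) + s*(-18*w^2 - 3*w + 666) - 3*w^3 - 19*w^2 + 152*w + 420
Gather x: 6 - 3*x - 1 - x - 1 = 4 - 4*x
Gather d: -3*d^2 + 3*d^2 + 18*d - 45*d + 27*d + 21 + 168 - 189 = 0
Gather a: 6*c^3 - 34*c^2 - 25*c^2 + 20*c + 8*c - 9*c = 6*c^3 - 59*c^2 + 19*c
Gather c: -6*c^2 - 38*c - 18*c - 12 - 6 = -6*c^2 - 56*c - 18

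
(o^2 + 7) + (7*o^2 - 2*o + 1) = 8*o^2 - 2*o + 8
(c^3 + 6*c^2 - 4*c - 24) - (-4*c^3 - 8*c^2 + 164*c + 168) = 5*c^3 + 14*c^2 - 168*c - 192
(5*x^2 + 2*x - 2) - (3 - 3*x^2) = 8*x^2 + 2*x - 5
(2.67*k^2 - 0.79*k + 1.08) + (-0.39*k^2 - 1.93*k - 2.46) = 2.28*k^2 - 2.72*k - 1.38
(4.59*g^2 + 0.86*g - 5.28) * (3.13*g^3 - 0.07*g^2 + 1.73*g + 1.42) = 14.3667*g^5 + 2.3705*g^4 - 8.6459*g^3 + 8.3752*g^2 - 7.9132*g - 7.4976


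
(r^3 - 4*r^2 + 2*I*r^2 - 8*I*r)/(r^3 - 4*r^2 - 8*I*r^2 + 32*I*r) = (r + 2*I)/(r - 8*I)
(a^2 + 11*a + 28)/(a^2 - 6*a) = (a^2 + 11*a + 28)/(a*(a - 6))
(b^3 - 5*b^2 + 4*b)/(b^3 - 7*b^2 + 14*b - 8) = b/(b - 2)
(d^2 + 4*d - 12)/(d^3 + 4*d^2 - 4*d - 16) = (d + 6)/(d^2 + 6*d + 8)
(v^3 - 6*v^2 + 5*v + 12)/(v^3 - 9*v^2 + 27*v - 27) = (v^2 - 3*v - 4)/(v^2 - 6*v + 9)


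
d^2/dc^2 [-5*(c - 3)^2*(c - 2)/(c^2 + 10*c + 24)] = 30*(-59*c^3 - 414*c^2 + 108*c + 3672)/(c^6 + 30*c^5 + 372*c^4 + 2440*c^3 + 8928*c^2 + 17280*c + 13824)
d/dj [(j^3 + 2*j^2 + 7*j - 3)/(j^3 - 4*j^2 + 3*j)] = (-6*j^4 - 8*j^3 + 43*j^2 - 24*j + 9)/(j^2*(j^4 - 8*j^3 + 22*j^2 - 24*j + 9))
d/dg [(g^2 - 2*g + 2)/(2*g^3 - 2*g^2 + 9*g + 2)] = (-2*g^4 + 8*g^3 - 7*g^2 + 12*g - 22)/(4*g^6 - 8*g^5 + 40*g^4 - 28*g^3 + 73*g^2 + 36*g + 4)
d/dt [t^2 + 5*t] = 2*t + 5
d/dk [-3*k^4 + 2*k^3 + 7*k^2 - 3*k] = -12*k^3 + 6*k^2 + 14*k - 3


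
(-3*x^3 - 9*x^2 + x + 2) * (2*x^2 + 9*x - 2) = -6*x^5 - 45*x^4 - 73*x^3 + 31*x^2 + 16*x - 4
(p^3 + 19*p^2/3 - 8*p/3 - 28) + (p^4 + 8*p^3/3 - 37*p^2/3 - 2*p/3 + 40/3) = p^4 + 11*p^3/3 - 6*p^2 - 10*p/3 - 44/3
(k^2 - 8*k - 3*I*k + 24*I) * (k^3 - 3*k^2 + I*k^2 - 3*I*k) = k^5 - 11*k^4 - 2*I*k^4 + 27*k^3 + 22*I*k^3 - 33*k^2 - 48*I*k^2 + 72*k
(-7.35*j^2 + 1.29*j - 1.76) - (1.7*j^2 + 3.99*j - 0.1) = -9.05*j^2 - 2.7*j - 1.66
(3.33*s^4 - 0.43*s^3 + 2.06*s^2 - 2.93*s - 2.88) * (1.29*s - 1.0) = 4.2957*s^5 - 3.8847*s^4 + 3.0874*s^3 - 5.8397*s^2 - 0.7852*s + 2.88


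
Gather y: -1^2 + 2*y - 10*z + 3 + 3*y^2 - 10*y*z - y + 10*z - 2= 3*y^2 + y*(1 - 10*z)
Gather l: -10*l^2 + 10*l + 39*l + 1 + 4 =-10*l^2 + 49*l + 5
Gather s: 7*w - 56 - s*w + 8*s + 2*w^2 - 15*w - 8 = s*(8 - w) + 2*w^2 - 8*w - 64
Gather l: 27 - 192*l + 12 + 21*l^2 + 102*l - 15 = 21*l^2 - 90*l + 24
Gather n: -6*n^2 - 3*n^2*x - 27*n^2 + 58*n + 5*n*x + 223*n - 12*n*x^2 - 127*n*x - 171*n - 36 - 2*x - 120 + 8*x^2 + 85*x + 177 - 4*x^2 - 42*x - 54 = n^2*(-3*x - 33) + n*(-12*x^2 - 122*x + 110) + 4*x^2 + 41*x - 33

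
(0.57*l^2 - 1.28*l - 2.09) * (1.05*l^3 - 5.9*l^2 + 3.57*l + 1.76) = 0.5985*l^5 - 4.707*l^4 + 7.3924*l^3 + 8.7646*l^2 - 9.7141*l - 3.6784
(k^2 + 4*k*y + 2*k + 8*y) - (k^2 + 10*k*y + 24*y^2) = -6*k*y + 2*k - 24*y^2 + 8*y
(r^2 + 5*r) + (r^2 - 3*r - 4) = 2*r^2 + 2*r - 4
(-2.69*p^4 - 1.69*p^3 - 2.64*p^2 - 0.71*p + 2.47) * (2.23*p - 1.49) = -5.9987*p^5 + 0.2394*p^4 - 3.3691*p^3 + 2.3503*p^2 + 6.566*p - 3.6803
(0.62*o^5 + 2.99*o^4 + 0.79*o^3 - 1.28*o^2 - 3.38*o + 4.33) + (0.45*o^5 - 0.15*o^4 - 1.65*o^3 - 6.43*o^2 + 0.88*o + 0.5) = 1.07*o^5 + 2.84*o^4 - 0.86*o^3 - 7.71*o^2 - 2.5*o + 4.83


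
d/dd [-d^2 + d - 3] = 1 - 2*d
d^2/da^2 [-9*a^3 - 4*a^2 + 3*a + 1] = -54*a - 8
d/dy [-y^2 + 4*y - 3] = 4 - 2*y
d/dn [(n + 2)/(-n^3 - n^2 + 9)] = (-n^3 - n^2 + n*(n + 2)*(3*n + 2) + 9)/(n^3 + n^2 - 9)^2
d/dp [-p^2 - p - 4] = -2*p - 1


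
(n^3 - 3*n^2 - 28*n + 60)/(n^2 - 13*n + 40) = (n^3 - 3*n^2 - 28*n + 60)/(n^2 - 13*n + 40)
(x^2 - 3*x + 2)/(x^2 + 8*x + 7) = (x^2 - 3*x + 2)/(x^2 + 8*x + 7)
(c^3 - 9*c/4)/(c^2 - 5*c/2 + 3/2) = c*(2*c + 3)/(2*(c - 1))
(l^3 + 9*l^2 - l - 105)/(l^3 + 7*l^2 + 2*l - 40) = (l^2 + 4*l - 21)/(l^2 + 2*l - 8)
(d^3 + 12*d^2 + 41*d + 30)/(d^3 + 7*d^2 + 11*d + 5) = (d + 6)/(d + 1)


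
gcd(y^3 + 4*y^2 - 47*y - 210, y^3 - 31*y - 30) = y + 5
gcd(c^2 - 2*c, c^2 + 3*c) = c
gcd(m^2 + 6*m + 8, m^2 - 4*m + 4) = 1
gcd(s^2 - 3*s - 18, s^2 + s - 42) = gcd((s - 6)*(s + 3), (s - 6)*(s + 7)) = s - 6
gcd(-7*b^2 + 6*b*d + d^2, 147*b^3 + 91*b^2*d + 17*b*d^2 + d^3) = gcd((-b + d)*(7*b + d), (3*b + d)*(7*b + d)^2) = 7*b + d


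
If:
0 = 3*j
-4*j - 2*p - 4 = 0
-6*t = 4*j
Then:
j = 0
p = -2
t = 0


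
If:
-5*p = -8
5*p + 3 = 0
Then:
No Solution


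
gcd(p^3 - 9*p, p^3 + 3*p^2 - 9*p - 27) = p^2 - 9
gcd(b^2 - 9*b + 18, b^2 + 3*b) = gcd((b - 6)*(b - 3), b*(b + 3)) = 1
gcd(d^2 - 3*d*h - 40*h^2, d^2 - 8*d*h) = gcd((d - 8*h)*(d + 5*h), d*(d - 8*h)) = d - 8*h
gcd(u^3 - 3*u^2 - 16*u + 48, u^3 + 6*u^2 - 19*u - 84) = u - 4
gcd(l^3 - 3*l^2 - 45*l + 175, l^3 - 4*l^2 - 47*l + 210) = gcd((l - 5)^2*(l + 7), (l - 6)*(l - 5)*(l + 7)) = l^2 + 2*l - 35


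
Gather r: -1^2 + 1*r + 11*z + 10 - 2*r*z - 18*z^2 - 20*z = r*(1 - 2*z) - 18*z^2 - 9*z + 9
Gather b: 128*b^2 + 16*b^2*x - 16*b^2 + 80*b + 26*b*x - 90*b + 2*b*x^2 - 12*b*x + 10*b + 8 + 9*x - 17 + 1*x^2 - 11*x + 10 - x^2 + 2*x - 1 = b^2*(16*x + 112) + b*(2*x^2 + 14*x)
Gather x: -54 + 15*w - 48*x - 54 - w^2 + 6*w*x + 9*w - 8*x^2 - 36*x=-w^2 + 24*w - 8*x^2 + x*(6*w - 84) - 108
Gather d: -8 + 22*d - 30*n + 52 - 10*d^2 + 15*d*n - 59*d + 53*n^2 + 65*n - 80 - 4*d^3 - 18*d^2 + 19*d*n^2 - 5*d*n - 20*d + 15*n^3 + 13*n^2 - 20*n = -4*d^3 - 28*d^2 + d*(19*n^2 + 10*n - 57) + 15*n^3 + 66*n^2 + 15*n - 36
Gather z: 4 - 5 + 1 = 0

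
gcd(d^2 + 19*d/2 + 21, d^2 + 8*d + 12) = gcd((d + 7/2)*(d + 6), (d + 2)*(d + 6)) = d + 6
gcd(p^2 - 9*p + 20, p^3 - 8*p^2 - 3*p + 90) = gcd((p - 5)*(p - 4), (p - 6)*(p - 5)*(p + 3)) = p - 5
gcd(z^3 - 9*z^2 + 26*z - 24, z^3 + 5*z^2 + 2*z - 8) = 1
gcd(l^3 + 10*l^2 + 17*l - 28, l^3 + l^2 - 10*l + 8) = l^2 + 3*l - 4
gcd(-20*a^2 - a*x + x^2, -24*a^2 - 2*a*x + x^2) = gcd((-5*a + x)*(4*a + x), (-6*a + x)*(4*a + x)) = 4*a + x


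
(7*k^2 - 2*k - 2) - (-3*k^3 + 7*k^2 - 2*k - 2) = 3*k^3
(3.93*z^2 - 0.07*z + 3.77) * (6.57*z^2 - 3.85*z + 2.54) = 25.8201*z^4 - 15.5904*z^3 + 35.0206*z^2 - 14.6923*z + 9.5758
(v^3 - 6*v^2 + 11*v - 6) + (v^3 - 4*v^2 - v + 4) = 2*v^3 - 10*v^2 + 10*v - 2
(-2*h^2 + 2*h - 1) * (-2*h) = 4*h^3 - 4*h^2 + 2*h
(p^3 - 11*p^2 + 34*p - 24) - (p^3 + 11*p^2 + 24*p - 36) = -22*p^2 + 10*p + 12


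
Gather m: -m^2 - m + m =-m^2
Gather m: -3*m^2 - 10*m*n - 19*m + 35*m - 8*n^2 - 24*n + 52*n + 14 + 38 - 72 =-3*m^2 + m*(16 - 10*n) - 8*n^2 + 28*n - 20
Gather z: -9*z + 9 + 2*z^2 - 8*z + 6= 2*z^2 - 17*z + 15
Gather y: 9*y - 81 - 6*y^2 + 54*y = -6*y^2 + 63*y - 81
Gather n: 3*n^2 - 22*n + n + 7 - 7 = 3*n^2 - 21*n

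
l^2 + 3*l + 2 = (l + 1)*(l + 2)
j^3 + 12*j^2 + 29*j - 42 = (j - 1)*(j + 6)*(j + 7)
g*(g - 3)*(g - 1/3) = g^3 - 10*g^2/3 + g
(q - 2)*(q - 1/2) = q^2 - 5*q/2 + 1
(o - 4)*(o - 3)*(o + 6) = o^3 - o^2 - 30*o + 72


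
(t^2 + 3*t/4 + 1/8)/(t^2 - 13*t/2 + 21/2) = (8*t^2 + 6*t + 1)/(4*(2*t^2 - 13*t + 21))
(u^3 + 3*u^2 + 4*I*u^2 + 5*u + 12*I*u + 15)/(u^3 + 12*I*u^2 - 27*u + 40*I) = (u + 3)/(u + 8*I)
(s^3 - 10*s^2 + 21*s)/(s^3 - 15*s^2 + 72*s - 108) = s*(s - 7)/(s^2 - 12*s + 36)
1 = 1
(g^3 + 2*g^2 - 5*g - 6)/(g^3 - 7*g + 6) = (g + 1)/(g - 1)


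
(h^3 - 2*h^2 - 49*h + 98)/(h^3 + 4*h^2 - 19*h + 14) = (h - 7)/(h - 1)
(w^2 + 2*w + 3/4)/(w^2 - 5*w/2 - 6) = (w + 1/2)/(w - 4)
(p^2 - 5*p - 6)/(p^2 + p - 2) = (p^2 - 5*p - 6)/(p^2 + p - 2)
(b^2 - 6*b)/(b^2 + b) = (b - 6)/(b + 1)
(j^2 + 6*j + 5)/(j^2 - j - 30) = (j + 1)/(j - 6)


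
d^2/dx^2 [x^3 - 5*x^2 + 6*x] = 6*x - 10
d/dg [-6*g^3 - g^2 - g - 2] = -18*g^2 - 2*g - 1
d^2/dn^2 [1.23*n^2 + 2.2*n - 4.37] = 2.46000000000000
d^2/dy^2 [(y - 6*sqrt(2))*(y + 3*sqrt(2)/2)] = 2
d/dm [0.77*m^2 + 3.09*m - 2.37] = 1.54*m + 3.09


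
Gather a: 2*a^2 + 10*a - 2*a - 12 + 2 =2*a^2 + 8*a - 10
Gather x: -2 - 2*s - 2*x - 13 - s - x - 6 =-3*s - 3*x - 21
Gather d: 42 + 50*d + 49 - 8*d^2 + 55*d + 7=-8*d^2 + 105*d + 98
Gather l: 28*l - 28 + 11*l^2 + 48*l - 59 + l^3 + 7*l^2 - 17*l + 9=l^3 + 18*l^2 + 59*l - 78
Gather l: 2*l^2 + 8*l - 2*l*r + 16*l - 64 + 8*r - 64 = 2*l^2 + l*(24 - 2*r) + 8*r - 128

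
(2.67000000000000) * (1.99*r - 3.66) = 5.3133*r - 9.7722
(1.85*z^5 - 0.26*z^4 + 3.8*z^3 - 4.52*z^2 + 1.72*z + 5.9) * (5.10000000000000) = 9.435*z^5 - 1.326*z^4 + 19.38*z^3 - 23.052*z^2 + 8.772*z + 30.09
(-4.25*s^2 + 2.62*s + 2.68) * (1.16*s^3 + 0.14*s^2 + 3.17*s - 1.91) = -4.93*s^5 + 2.4442*s^4 - 9.9969*s^3 + 16.7981*s^2 + 3.4914*s - 5.1188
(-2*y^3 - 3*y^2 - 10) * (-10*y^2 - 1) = 20*y^5 + 30*y^4 + 2*y^3 + 103*y^2 + 10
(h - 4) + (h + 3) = 2*h - 1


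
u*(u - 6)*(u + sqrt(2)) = u^3 - 6*u^2 + sqrt(2)*u^2 - 6*sqrt(2)*u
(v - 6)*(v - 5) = v^2 - 11*v + 30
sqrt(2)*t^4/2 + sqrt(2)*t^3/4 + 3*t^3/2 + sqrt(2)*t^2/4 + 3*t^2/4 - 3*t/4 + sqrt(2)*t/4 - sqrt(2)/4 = (t - 1/2)*(t + 1)*(t + sqrt(2))*(sqrt(2)*t/2 + 1/2)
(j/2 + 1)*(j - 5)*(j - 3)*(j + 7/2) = j^4/2 - 5*j^3/4 - 11*j^2 + 53*j/4 + 105/2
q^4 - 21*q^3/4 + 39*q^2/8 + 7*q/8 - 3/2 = (q - 4)*(q - 1)*(q - 3/4)*(q + 1/2)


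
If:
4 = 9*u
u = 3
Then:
No Solution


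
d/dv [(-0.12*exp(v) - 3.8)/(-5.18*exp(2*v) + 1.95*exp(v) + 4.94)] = (-0.6216*exp(2*v) - 39.368*exp(v) + 6.8172)*exp(v)/(26.8324*exp(4*v) - 20.202*exp(3*v) - 47.3759*exp(2*v) + 19.266*exp(v) + 24.4036)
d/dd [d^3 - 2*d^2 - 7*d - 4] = 3*d^2 - 4*d - 7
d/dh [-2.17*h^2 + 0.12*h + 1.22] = 0.12 - 4.34*h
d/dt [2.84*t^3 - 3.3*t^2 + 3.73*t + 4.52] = 8.52*t^2 - 6.6*t + 3.73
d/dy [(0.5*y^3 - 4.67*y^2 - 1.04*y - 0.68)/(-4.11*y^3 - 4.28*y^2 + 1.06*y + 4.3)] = (-21.3337*y^4 - 7.4888*y^3 - 11.3358*y^2 - 45.9828*y - 3.7512)/(16.8921*y^6 + 35.1816*y^5 + 9.6052*y^4 - 44.4196*y^3 - 35.6844*y^2 + 9.116*y + 18.49)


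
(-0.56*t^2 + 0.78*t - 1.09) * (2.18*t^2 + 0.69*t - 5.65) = -1.2208*t^4 + 1.314*t^3 + 1.326*t^2 - 5.1591*t + 6.1585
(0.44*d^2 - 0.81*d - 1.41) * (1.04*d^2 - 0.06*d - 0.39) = 0.4576*d^4 - 0.8688*d^3 - 1.5894*d^2 + 0.4005*d + 0.5499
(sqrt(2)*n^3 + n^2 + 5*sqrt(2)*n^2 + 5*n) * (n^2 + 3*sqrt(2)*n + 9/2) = sqrt(2)*n^5 + 7*n^4 + 5*sqrt(2)*n^4 + 15*sqrt(2)*n^3/2 + 35*n^3 + 9*n^2/2 + 75*sqrt(2)*n^2/2 + 45*n/2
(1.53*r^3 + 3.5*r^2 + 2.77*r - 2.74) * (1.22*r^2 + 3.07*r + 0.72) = 1.8666*r^5 + 8.9671*r^4 + 15.226*r^3 + 7.6811*r^2 - 6.4174*r - 1.9728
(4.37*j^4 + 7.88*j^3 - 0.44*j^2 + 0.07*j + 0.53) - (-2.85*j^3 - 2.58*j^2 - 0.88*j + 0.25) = 4.37*j^4 + 10.73*j^3 + 2.14*j^2 + 0.95*j + 0.28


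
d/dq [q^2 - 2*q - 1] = 2*q - 2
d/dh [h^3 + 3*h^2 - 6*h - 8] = 3*h^2 + 6*h - 6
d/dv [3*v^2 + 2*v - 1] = 6*v + 2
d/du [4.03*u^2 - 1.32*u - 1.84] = 8.06*u - 1.32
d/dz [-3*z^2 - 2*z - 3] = -6*z - 2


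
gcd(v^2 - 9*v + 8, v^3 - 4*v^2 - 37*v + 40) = v^2 - 9*v + 8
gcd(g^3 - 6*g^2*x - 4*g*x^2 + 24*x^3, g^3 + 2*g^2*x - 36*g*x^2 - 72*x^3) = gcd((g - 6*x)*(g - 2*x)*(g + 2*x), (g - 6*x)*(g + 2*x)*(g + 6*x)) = -g^2 + 4*g*x + 12*x^2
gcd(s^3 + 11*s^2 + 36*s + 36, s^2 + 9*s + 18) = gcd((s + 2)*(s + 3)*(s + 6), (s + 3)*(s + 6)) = s^2 + 9*s + 18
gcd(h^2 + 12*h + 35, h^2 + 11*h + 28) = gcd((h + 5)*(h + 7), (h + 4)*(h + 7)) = h + 7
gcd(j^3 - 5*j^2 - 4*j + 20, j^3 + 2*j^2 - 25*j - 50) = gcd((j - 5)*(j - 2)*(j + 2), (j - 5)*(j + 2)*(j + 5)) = j^2 - 3*j - 10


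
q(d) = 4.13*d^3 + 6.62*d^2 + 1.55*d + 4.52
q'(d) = 12.39*d^2 + 13.24*d + 1.55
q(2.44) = 107.71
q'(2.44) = 107.62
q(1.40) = 31.00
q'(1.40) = 44.37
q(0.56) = 8.19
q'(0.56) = 12.85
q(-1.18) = 5.12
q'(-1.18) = 3.18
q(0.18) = 5.04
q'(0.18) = 4.33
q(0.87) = 13.60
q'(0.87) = 22.45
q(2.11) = 76.06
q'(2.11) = 84.65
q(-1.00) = 5.46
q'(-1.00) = 0.70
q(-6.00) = -658.54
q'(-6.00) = 368.15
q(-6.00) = -658.54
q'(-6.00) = 368.15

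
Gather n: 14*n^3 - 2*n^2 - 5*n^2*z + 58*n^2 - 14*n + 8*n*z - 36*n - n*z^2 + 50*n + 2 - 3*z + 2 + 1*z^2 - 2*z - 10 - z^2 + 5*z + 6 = 14*n^3 + n^2*(56 - 5*z) + n*(-z^2 + 8*z)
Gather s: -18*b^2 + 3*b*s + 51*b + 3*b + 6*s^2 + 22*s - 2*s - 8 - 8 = -18*b^2 + 54*b + 6*s^2 + s*(3*b + 20) - 16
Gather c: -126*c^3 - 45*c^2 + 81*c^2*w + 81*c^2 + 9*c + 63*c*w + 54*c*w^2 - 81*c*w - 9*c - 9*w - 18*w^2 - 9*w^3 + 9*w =-126*c^3 + c^2*(81*w + 36) + c*(54*w^2 - 18*w) - 9*w^3 - 18*w^2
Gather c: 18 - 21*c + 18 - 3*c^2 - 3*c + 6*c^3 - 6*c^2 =6*c^3 - 9*c^2 - 24*c + 36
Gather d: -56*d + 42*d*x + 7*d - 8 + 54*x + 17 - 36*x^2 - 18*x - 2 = d*(42*x - 49) - 36*x^2 + 36*x + 7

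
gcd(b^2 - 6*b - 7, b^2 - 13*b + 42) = b - 7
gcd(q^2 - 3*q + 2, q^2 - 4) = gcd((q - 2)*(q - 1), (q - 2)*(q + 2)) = q - 2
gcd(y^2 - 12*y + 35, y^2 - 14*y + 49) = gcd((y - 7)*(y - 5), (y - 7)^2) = y - 7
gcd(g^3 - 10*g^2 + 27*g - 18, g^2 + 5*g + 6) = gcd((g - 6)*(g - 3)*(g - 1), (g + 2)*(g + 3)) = 1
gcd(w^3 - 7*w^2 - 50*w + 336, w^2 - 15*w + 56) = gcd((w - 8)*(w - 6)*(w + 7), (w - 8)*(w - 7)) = w - 8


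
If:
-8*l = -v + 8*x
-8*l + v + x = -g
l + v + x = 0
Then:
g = -9*x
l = -x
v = 0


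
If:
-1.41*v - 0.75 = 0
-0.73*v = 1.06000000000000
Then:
No Solution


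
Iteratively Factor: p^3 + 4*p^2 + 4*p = (p + 2)*(p^2 + 2*p) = (p + 2)^2*(p)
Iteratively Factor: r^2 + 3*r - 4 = (r + 4)*(r - 1)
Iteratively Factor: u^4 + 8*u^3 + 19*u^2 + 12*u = (u + 1)*(u^3 + 7*u^2 + 12*u) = u*(u + 1)*(u^2 + 7*u + 12) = u*(u + 1)*(u + 4)*(u + 3)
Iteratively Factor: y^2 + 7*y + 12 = (y + 4)*(y + 3)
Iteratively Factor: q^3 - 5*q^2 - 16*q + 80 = (q - 4)*(q^2 - q - 20) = (q - 4)*(q + 4)*(q - 5)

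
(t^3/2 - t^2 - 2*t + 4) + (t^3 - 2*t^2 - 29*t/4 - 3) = 3*t^3/2 - 3*t^2 - 37*t/4 + 1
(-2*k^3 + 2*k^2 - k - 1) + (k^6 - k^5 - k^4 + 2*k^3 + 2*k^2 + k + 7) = k^6 - k^5 - k^4 + 4*k^2 + 6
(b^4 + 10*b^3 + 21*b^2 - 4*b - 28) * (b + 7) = b^5 + 17*b^4 + 91*b^3 + 143*b^2 - 56*b - 196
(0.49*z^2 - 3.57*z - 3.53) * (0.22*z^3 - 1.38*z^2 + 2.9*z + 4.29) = 0.1078*z^5 - 1.4616*z^4 + 5.571*z^3 - 3.3795*z^2 - 25.5523*z - 15.1437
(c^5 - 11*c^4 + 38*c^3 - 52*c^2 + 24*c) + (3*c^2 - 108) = c^5 - 11*c^4 + 38*c^3 - 49*c^2 + 24*c - 108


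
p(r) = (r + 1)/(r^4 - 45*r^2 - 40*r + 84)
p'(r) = (r + 1)*(-4*r^3 + 90*r + 40)/(r^4 - 45*r^2 - 40*r + 84)^2 + 1/(r^4 - 45*r^2 - 40*r + 84) = (r^4 - 45*r^2 - 40*r + 2*(r + 1)*(-2*r^3 + 45*r + 20) + 84)/(r^4 - 45*r^2 - 40*r + 84)^2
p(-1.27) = -0.00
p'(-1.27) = 0.02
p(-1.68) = -0.02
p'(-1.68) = 0.09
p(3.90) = -0.01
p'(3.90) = 0.00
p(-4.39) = 0.01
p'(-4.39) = -0.00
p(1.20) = -0.08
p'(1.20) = 0.40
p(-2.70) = 0.02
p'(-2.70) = 0.02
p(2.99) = -0.01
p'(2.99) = 0.00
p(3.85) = -0.01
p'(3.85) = 0.00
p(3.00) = -0.01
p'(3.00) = 0.00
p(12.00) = 0.00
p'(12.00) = 0.00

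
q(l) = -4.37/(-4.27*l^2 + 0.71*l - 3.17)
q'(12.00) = -0.00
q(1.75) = 0.29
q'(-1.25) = 0.43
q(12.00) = 0.01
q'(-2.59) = 0.09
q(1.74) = 0.29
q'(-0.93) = 0.67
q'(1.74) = -0.28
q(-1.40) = 0.35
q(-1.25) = 0.41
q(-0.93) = 0.58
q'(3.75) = -0.04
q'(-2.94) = 0.06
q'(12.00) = -0.00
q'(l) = -4.37*(8.54*l - 0.71)/(-4.27*l^2 + 0.71*l - 3.17)^2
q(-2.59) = 0.13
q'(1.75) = -0.28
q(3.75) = 0.07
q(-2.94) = 0.10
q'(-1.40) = 0.35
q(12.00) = 0.01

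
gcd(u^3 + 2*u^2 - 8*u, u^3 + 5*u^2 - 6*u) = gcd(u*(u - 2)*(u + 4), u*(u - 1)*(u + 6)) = u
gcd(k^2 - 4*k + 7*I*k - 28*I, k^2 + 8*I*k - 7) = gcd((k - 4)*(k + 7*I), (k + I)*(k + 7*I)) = k + 7*I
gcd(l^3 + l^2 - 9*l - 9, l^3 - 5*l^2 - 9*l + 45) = l^2 - 9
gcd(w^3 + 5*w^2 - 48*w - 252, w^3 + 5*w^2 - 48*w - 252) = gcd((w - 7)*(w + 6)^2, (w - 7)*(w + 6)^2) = w^3 + 5*w^2 - 48*w - 252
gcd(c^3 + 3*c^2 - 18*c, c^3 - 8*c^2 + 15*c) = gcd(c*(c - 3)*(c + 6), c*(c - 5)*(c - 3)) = c^2 - 3*c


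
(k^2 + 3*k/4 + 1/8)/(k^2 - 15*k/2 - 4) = (k + 1/4)/(k - 8)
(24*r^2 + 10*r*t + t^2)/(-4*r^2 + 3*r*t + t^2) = (-6*r - t)/(r - t)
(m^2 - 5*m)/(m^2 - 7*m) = (m - 5)/(m - 7)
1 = 1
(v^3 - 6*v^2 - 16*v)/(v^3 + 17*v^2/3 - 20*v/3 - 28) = 3*v*(v - 8)/(3*v^2 + 11*v - 42)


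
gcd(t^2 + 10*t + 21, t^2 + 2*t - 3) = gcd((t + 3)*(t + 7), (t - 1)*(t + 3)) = t + 3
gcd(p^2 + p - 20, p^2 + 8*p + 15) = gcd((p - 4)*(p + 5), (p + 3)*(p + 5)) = p + 5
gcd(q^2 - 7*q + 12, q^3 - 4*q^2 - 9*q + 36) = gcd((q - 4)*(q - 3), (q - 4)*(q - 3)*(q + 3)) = q^2 - 7*q + 12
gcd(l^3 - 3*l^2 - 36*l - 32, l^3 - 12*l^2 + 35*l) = 1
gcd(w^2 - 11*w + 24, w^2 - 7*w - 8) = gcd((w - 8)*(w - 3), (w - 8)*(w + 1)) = w - 8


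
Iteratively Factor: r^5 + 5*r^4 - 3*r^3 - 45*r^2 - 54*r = (r - 3)*(r^4 + 8*r^3 + 21*r^2 + 18*r) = (r - 3)*(r + 3)*(r^3 + 5*r^2 + 6*r) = (r - 3)*(r + 3)^2*(r^2 + 2*r) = (r - 3)*(r + 2)*(r + 3)^2*(r)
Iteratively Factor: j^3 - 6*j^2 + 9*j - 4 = (j - 1)*(j^2 - 5*j + 4) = (j - 4)*(j - 1)*(j - 1)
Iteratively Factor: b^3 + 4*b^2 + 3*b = (b + 1)*(b^2 + 3*b) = (b + 1)*(b + 3)*(b)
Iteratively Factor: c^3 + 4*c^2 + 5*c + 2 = (c + 1)*(c^2 + 3*c + 2) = (c + 1)^2*(c + 2)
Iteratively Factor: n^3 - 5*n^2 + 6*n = (n - 2)*(n^2 - 3*n) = (n - 3)*(n - 2)*(n)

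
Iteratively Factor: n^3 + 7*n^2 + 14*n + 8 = (n + 1)*(n^2 + 6*n + 8) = (n + 1)*(n + 4)*(n + 2)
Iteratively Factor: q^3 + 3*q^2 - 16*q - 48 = (q + 3)*(q^2 - 16) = (q - 4)*(q + 3)*(q + 4)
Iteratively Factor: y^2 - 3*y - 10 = (y + 2)*(y - 5)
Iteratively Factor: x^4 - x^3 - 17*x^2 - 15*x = (x)*(x^3 - x^2 - 17*x - 15) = x*(x + 1)*(x^2 - 2*x - 15) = x*(x - 5)*(x + 1)*(x + 3)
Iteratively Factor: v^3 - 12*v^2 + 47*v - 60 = (v - 4)*(v^2 - 8*v + 15) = (v - 4)*(v - 3)*(v - 5)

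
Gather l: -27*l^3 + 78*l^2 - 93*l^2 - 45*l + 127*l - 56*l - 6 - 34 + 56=-27*l^3 - 15*l^2 + 26*l + 16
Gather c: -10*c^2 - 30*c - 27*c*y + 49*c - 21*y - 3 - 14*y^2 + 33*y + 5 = -10*c^2 + c*(19 - 27*y) - 14*y^2 + 12*y + 2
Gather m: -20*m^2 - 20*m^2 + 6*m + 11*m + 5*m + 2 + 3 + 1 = -40*m^2 + 22*m + 6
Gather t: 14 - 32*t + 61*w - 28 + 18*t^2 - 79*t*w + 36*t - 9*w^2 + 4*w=18*t^2 + t*(4 - 79*w) - 9*w^2 + 65*w - 14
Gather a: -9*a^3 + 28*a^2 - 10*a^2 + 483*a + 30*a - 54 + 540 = -9*a^3 + 18*a^2 + 513*a + 486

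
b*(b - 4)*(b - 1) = b^3 - 5*b^2 + 4*b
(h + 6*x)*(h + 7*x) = h^2 + 13*h*x + 42*x^2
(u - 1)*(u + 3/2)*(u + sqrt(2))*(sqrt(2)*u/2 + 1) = sqrt(2)*u^4/2 + sqrt(2)*u^3/4 + 2*u^3 + sqrt(2)*u^2/4 + u^2 - 3*u + sqrt(2)*u/2 - 3*sqrt(2)/2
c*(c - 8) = c^2 - 8*c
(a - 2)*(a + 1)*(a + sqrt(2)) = a^3 - a^2 + sqrt(2)*a^2 - 2*a - sqrt(2)*a - 2*sqrt(2)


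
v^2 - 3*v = v*(v - 3)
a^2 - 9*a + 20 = (a - 5)*(a - 4)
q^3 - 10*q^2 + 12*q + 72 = (q - 6)^2*(q + 2)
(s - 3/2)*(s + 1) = s^2 - s/2 - 3/2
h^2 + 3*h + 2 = (h + 1)*(h + 2)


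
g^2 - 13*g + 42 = (g - 7)*(g - 6)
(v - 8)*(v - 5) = v^2 - 13*v + 40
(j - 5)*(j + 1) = j^2 - 4*j - 5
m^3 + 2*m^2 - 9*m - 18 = (m - 3)*(m + 2)*(m + 3)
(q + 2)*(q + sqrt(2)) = q^2 + sqrt(2)*q + 2*q + 2*sqrt(2)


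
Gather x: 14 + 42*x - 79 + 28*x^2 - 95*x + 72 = 28*x^2 - 53*x + 7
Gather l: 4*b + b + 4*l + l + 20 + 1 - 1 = 5*b + 5*l + 20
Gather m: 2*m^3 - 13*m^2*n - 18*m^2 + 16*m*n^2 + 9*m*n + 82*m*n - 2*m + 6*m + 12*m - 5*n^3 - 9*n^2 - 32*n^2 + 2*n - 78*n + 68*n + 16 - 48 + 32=2*m^3 + m^2*(-13*n - 18) + m*(16*n^2 + 91*n + 16) - 5*n^3 - 41*n^2 - 8*n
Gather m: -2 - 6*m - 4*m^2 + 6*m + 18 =16 - 4*m^2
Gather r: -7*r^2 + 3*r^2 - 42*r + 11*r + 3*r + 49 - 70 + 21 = -4*r^2 - 28*r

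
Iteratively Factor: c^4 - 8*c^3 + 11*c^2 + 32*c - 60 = (c - 2)*(c^3 - 6*c^2 - c + 30) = (c - 5)*(c - 2)*(c^2 - c - 6) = (c - 5)*(c - 3)*(c - 2)*(c + 2)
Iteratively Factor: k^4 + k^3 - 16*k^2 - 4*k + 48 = (k - 3)*(k^3 + 4*k^2 - 4*k - 16) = (k - 3)*(k - 2)*(k^2 + 6*k + 8) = (k - 3)*(k - 2)*(k + 2)*(k + 4)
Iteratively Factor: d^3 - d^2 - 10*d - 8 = (d + 2)*(d^2 - 3*d - 4) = (d - 4)*(d + 2)*(d + 1)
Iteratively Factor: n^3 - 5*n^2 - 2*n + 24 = (n - 3)*(n^2 - 2*n - 8) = (n - 3)*(n + 2)*(n - 4)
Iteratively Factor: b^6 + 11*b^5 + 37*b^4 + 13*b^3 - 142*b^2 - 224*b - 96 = (b + 4)*(b^5 + 7*b^4 + 9*b^3 - 23*b^2 - 50*b - 24) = (b + 1)*(b + 4)*(b^4 + 6*b^3 + 3*b^2 - 26*b - 24) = (b + 1)*(b + 3)*(b + 4)*(b^3 + 3*b^2 - 6*b - 8) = (b + 1)*(b + 3)*(b + 4)^2*(b^2 - b - 2) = (b - 2)*(b + 1)*(b + 3)*(b + 4)^2*(b + 1)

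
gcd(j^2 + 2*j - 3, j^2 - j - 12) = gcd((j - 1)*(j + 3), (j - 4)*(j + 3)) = j + 3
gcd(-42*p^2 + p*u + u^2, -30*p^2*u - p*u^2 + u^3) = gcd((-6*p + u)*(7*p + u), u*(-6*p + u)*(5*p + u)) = 6*p - u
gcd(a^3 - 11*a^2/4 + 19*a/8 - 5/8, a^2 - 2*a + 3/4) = a - 1/2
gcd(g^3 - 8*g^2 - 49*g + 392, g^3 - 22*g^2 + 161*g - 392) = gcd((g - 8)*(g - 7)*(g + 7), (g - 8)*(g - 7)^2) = g^2 - 15*g + 56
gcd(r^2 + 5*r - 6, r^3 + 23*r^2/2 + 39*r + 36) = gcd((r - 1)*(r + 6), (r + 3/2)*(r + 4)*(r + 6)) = r + 6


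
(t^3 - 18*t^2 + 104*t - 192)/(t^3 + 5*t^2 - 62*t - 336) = (t^2 - 10*t + 24)/(t^2 + 13*t + 42)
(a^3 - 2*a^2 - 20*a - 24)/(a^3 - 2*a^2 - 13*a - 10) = (a^2 - 4*a - 12)/(a^2 - 4*a - 5)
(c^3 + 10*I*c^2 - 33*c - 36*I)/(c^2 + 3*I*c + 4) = (c^2 + 6*I*c - 9)/(c - I)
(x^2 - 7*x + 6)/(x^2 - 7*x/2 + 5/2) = 2*(x - 6)/(2*x - 5)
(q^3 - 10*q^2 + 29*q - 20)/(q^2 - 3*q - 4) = (q^2 - 6*q + 5)/(q + 1)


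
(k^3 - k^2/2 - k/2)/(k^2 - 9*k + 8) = k*(2*k + 1)/(2*(k - 8))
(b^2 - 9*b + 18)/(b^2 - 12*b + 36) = (b - 3)/(b - 6)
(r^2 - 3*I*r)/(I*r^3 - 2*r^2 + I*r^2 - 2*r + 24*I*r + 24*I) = r*(-I*r - 3)/(r^3 + r^2*(1 + 2*I) + 2*r*(12 + I) + 24)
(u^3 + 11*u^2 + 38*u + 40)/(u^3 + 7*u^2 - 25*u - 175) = (u^2 + 6*u + 8)/(u^2 + 2*u - 35)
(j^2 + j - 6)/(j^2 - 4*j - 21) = (j - 2)/(j - 7)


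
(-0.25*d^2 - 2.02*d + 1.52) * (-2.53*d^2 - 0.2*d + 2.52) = 0.6325*d^4 + 5.1606*d^3 - 4.0716*d^2 - 5.3944*d + 3.8304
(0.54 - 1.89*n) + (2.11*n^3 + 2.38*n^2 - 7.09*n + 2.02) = 2.11*n^3 + 2.38*n^2 - 8.98*n + 2.56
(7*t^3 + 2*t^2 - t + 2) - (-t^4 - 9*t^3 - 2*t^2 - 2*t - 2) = t^4 + 16*t^3 + 4*t^2 + t + 4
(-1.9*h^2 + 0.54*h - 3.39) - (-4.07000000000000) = -1.9*h^2 + 0.54*h + 0.68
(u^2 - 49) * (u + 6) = u^3 + 6*u^2 - 49*u - 294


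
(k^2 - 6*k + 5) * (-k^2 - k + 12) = -k^4 + 5*k^3 + 13*k^2 - 77*k + 60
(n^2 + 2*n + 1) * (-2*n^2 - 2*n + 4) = -2*n^4 - 6*n^3 - 2*n^2 + 6*n + 4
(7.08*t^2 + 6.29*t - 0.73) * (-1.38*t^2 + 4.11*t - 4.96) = -9.7704*t^4 + 20.4186*t^3 - 8.2575*t^2 - 34.1987*t + 3.6208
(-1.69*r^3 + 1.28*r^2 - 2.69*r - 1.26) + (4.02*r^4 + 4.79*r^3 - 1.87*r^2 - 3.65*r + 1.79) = 4.02*r^4 + 3.1*r^3 - 0.59*r^2 - 6.34*r + 0.53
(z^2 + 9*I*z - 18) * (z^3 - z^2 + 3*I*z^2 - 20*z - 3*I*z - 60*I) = z^5 - z^4 + 12*I*z^4 - 65*z^3 - 12*I*z^3 + 45*z^2 - 294*I*z^2 + 900*z + 54*I*z + 1080*I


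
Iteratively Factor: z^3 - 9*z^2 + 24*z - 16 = (z - 4)*(z^2 - 5*z + 4) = (z - 4)^2*(z - 1)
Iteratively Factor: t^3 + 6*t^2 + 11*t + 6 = (t + 1)*(t^2 + 5*t + 6) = (t + 1)*(t + 2)*(t + 3)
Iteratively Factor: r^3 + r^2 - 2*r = (r - 1)*(r^2 + 2*r) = r*(r - 1)*(r + 2)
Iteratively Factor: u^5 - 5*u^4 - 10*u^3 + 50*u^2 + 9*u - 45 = (u - 3)*(u^4 - 2*u^3 - 16*u^2 + 2*u + 15) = (u - 3)*(u + 1)*(u^3 - 3*u^2 - 13*u + 15) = (u - 3)*(u - 1)*(u + 1)*(u^2 - 2*u - 15) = (u - 3)*(u - 1)*(u + 1)*(u + 3)*(u - 5)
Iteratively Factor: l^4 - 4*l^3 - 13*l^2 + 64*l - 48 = (l + 4)*(l^3 - 8*l^2 + 19*l - 12) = (l - 4)*(l + 4)*(l^2 - 4*l + 3) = (l - 4)*(l - 3)*(l + 4)*(l - 1)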